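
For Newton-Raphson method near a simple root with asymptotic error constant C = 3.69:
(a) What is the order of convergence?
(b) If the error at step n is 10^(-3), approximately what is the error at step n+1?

(a) Newton-Raphson has quadratic (order 2) convergence near simple roots.
    This means |e_{n+1}| ≈ C|e_n|².

(b) With |e_n| = 10^(-3) and C = 3.69:
    |e_{n+1}| ≈ 3.69 × (10^(-3))² = 3.69 × 10^(-6)

(a) 2 (quadratic); (b) |e_{n+1}| ≈ 3.690e-06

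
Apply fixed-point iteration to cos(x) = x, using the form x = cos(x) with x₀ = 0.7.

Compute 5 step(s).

Equation: cos(x) = x
Fixed-point form: x = cos(x)
x₀ = 0.7

x_1 = g(0.700000) = 0.764842
x_2 = g(0.764842) = 0.721492
x_3 = g(0.721492) = 0.750821
x_4 = g(0.750821) = 0.731129
x_5 = g(0.731129) = 0.744421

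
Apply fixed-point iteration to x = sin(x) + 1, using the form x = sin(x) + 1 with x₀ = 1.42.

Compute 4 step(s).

Equation: x = sin(x) + 1
Fixed-point form: x = sin(x) + 1
x₀ = 1.42

x_1 = g(1.420000) = 1.988652
x_2 = g(1.988652) = 1.913961
x_3 = g(1.913961) = 1.941694
x_4 = g(1.941694) = 1.932002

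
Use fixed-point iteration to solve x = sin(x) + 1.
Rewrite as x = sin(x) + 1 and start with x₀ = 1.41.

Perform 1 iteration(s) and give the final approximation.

Equation: x = sin(x) + 1
Fixed-point form: x = sin(x) + 1
x₀ = 1.41

x_1 = g(1.410000) = 1.987100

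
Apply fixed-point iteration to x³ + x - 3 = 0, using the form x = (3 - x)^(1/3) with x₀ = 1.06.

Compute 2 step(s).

Equation: x³ + x - 3 = 0
Fixed-point form: x = (3 - x)^(1/3)
x₀ = 1.06

x_1 = g(1.060000) = 1.247194
x_2 = g(1.247194) = 1.205715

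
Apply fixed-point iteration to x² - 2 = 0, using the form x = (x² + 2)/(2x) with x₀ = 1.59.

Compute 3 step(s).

Equation: x² - 2 = 0
Fixed-point form: x = (x² + 2)/(2x)
x₀ = 1.59

x_1 = g(1.590000) = 1.423931
x_2 = g(1.423931) = 1.414247
x_3 = g(1.414247) = 1.414214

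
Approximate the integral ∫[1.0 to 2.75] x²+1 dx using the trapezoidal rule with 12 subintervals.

f(x) = x²+1
a = 1.0, b = 2.75, n = 12
h = (b - a)/n = 0.145833

Trapezoidal rule: (h/2)[f(x₀) + 2f(x₁) + 2f(x₂) + ... + f(xₙ)]

x_0 = 1.0000, f(x_0) = 2.000000, coefficient = 1
x_1 = 1.1458, f(x_1) = 2.312934, coefficient = 2
x_2 = 1.2917, f(x_2) = 2.668403, coefficient = 2
x_3 = 1.4375, f(x_3) = 3.066406, coefficient = 2
x_4 = 1.5833, f(x_4) = 3.506944, coefficient = 2
x_5 = 1.7292, f(x_5) = 3.990017, coefficient = 2
x_6 = 1.8750, f(x_6) = 4.515625, coefficient = 2
x_7 = 2.0208, f(x_7) = 5.083767, coefficient = 2
x_8 = 2.1667, f(x_8) = 5.694444, coefficient = 2
x_9 = 2.3125, f(x_9) = 6.347656, coefficient = 2
x_10 = 2.4583, f(x_10) = 7.043403, coefficient = 2
x_11 = 2.6042, f(x_11) = 7.781684, coefficient = 2
x_12 = 2.7500, f(x_12) = 8.562500, coefficient = 1

I ≈ (0.145833/2) × 114.585069 = 8.355161
Exact value: 8.348958
Error: 0.006203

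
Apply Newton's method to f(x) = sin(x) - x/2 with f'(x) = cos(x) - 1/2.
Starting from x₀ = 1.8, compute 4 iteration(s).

f(x) = sin(x) - x/2
f'(x) = cos(x) - 1/2
x₀ = 1.8

Newton-Raphson formula: x_{n+1} = x_n - f(x_n)/f'(x_n)

Iteration 1:
  f(1.800000) = 0.073848
  f'(1.800000) = -0.727202
  x_1 = 1.800000 - 0.073848/(-0.727202) = 1.901550
Iteration 2:
  f(1.901550) = -0.004977
  f'(1.901550) = -0.824756
  x_2 = 1.901550 - (-0.004977)/(-0.824756) = 1.895515
Iteration 3:
  f(1.895515) = -0.000017
  f'(1.895515) = -0.819042
  x_3 = 1.895515 - (-0.000017)/(-0.819042) = 1.895494
Iteration 4:
  f(1.895494) = 0.000000
  f'(1.895494) = -0.819023
  x_4 = 1.895494 - 0.000000/(-0.819023) = 1.895494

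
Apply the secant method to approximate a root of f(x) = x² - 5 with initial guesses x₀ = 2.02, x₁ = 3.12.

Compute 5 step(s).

f(x) = x² - 5
x₀ = 2.02, x₁ = 3.12

Secant formula: x_{n+1} = x_n - f(x_n)(x_n - x_{n-1})/(f(x_n) - f(x_{n-1}))

Iteration 1:
  f(2.020000) = -0.919600
  f(3.120000) = 4.734400
  x_2 = 3.120000 - 4.734400×(3.120000 - 2.020000)/(4.734400 - (-0.919600))
       = 2.198911
Iteration 2:
  f(3.120000) = 4.734400
  f(2.198911) = -0.164793
  x_3 = 2.198911 - (-0.164793)×(2.198911 - 3.120000)/(-0.164793 - 4.734400)
       = 2.229893
Iteration 3:
  f(2.198911) = -0.164793
  f(2.229893) = -0.027578
  x_4 = 2.229893 - (-0.027578)×(2.229893 - 2.198911)/(-0.027578 - (-0.164793))
       = 2.236120
Iteration 4:
  f(2.229893) = -0.027578
  f(2.236120) = 0.000232
  x_5 = 2.236120 - 0.000232×(2.236120 - 2.229893)/(0.000232 - (-0.027578))
       = 2.236068
Iteration 5:
  f(2.236120) = 0.000232
  f(2.236068) = 0.000000
  x_6 = 2.236068 - 0.000000×(2.236068 - 2.236120)/(0.000000 - 0.000232)
       = 2.236068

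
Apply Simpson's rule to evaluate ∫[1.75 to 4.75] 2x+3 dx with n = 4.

f(x) = 2x+3
a = 1.75, b = 4.75, n = 4
h = (b - a)/n = 0.750000

Simpson's rule: (h/3)[f(x₀) + 4f(x₁) + 2f(x₂) + ... + f(xₙ)]

x_0 = 1.7500, f(x_0) = 6.500000, coefficient = 1
x_1 = 2.5000, f(x_1) = 8.000000, coefficient = 4
x_2 = 3.2500, f(x_2) = 9.500000, coefficient = 2
x_3 = 4.0000, f(x_3) = 11.000000, coefficient = 4
x_4 = 4.7500, f(x_4) = 12.500000, coefficient = 1

I ≈ (0.750000/3) × 114.000000 = 28.500000
Exact value: 28.500000
Error: 0.000000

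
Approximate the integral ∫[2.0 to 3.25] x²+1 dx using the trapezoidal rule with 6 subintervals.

f(x) = x²+1
a = 2.0, b = 3.25, n = 6
h = (b - a)/n = 0.208333

Trapezoidal rule: (h/2)[f(x₀) + 2f(x₁) + 2f(x₂) + ... + f(xₙ)]

x_0 = 2.0000, f(x_0) = 5.000000, coefficient = 1
x_1 = 2.2083, f(x_1) = 5.876736, coefficient = 2
x_2 = 2.4167, f(x_2) = 6.840278, coefficient = 2
x_3 = 2.6250, f(x_3) = 7.890625, coefficient = 2
x_4 = 2.8333, f(x_4) = 9.027778, coefficient = 2
x_5 = 3.0417, f(x_5) = 10.251736, coefficient = 2
x_6 = 3.2500, f(x_6) = 11.562500, coefficient = 1

I ≈ (0.208333/2) × 96.336806 = 10.035084
Exact value: 10.026042
Error: 0.009042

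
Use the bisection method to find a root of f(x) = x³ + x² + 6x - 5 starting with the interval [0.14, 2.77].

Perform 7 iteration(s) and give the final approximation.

f(x) = x³ + x² + 6x - 5
Initial interval: [0.14, 2.77]

Iteration 1:
  c_1 = (0.140000 + 2.770000)/2 = 1.455000
  f(c_1) = f(1.455000) = 8.927296
  f(a) × f(c) < 0, new interval: [0.140000, 1.455000]
Iteration 2:
  c_2 = (0.140000 + 1.455000)/2 = 0.797500
  f(c_2) = f(0.797500) = 0.928221
  f(a) × f(c) < 0, new interval: [0.140000, 0.797500]
Iteration 3:
  c_3 = (0.140000 + 0.797500)/2 = 0.468750
  f(c_3) = f(0.468750) = -1.864777
  f(a) × f(c) ≥ 0, new interval: [0.468750, 0.797500]
Iteration 4:
  c_4 = (0.468750 + 0.797500)/2 = 0.633125
  f(c_4) = f(0.633125) = -0.546616
  f(a) × f(c) ≥ 0, new interval: [0.633125, 0.797500]
Iteration 5:
  c_5 = (0.633125 + 0.797500)/2 = 0.715313
  f(c_5) = f(0.715313) = 0.169552
  f(a) × f(c) < 0, new interval: [0.633125, 0.715313]
Iteration 6:
  c_6 = (0.633125 + 0.715313)/2 = 0.674219
  f(c_6) = f(0.674219) = -0.193636
  f(a) × f(c) ≥ 0, new interval: [0.674219, 0.715313]
Iteration 7:
  c_7 = (0.674219 + 0.715313)/2 = 0.694766
  f(c_7) = f(0.694766) = -0.013344
  f(a) × f(c) ≥ 0, new interval: [0.694766, 0.715313]

After 7 iteration(s), the approximation is c_7 = 0.694766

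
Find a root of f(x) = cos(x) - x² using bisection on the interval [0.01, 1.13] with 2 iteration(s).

f(x) = cos(x) - x²
Initial interval: [0.01, 1.13]

Iteration 1:
  c_1 = (0.010000 + 1.130000)/2 = 0.570000
  f(c_1) = f(0.570000) = 0.517001
  f(a) × f(c) ≥ 0, new interval: [0.570000, 1.130000]
Iteration 2:
  c_2 = (0.570000 + 1.130000)/2 = 0.850000
  f(c_2) = f(0.850000) = -0.062517
  f(a) × f(c) < 0, new interval: [0.570000, 0.850000]

After 2 iteration(s), the approximation is c_2 = 0.850000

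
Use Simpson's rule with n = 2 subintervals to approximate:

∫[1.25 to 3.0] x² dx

f(x) = x²
a = 1.25, b = 3.0, n = 2
h = (b - a)/n = 0.875000

Simpson's rule: (h/3)[f(x₀) + 4f(x₁) + 2f(x₂) + ... + f(xₙ)]

x_0 = 1.2500, f(x_0) = 1.562500, coefficient = 1
x_1 = 2.1250, f(x_1) = 4.515625, coefficient = 4
x_2 = 3.0000, f(x_2) = 9.000000, coefficient = 1

I ≈ (0.875000/3) × 28.625000 = 8.348958
Exact value: 8.348958
Error: 0.000000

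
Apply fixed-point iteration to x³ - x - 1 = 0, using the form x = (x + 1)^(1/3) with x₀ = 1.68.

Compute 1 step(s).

Equation: x³ - x - 1 = 0
Fixed-point form: x = (x + 1)^(1/3)
x₀ = 1.68

x_1 = g(1.680000) = 1.389030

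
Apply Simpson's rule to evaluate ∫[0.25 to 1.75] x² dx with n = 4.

f(x) = x²
a = 0.25, b = 1.75, n = 4
h = (b - a)/n = 0.375000

Simpson's rule: (h/3)[f(x₀) + 4f(x₁) + 2f(x₂) + ... + f(xₙ)]

x_0 = 0.2500, f(x_0) = 0.062500, coefficient = 1
x_1 = 0.6250, f(x_1) = 0.390625, coefficient = 4
x_2 = 1.0000, f(x_2) = 1.000000, coefficient = 2
x_3 = 1.3750, f(x_3) = 1.890625, coefficient = 4
x_4 = 1.7500, f(x_4) = 3.062500, coefficient = 1

I ≈ (0.375000/3) × 14.250000 = 1.781250
Exact value: 1.781250
Error: 0.000000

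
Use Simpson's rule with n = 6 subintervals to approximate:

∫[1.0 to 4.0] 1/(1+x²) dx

f(x) = 1/(1+x²)
a = 1.0, b = 4.0, n = 6
h = (b - a)/n = 0.500000

Simpson's rule: (h/3)[f(x₀) + 4f(x₁) + 2f(x₂) + ... + f(xₙ)]

x_0 = 1.0000, f(x_0) = 0.500000, coefficient = 1
x_1 = 1.5000, f(x_1) = 0.307692, coefficient = 4
x_2 = 2.0000, f(x_2) = 0.200000, coefficient = 2
x_3 = 2.5000, f(x_3) = 0.137931, coefficient = 4
x_4 = 3.0000, f(x_4) = 0.100000, coefficient = 2
x_5 = 3.5000, f(x_5) = 0.075472, coefficient = 4
x_6 = 4.0000, f(x_6) = 0.058824, coefficient = 1

I ≈ (0.500000/3) × 3.243204 = 0.540534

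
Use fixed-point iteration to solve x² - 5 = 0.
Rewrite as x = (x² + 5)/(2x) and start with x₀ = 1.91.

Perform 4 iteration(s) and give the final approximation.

Equation: x² - 5 = 0
Fixed-point form: x = (x² + 5)/(2x)
x₀ = 1.91

x_1 = g(1.910000) = 2.263901
x_2 = g(2.263901) = 2.236239
x_3 = g(2.236239) = 2.236068
x_4 = g(2.236068) = 2.236068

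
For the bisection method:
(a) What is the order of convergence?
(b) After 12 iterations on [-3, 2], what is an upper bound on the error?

(a) Bisection has linear (order 1) convergence; the error is halved each step.

(b) Error bound = (b-a)/2^n = (2 - (-3))/2^{12}
    = 5/2^{12}

(a) 1 (linear); (b) error ≤ 1.22e-03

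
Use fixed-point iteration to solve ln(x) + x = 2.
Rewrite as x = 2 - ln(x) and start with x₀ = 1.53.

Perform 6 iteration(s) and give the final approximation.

Equation: ln(x) + x = 2
Fixed-point form: x = 2 - ln(x)
x₀ = 1.53

x_1 = g(1.530000) = 1.574732
x_2 = g(1.574732) = 1.545915
x_3 = g(1.545915) = 1.564384
x_4 = g(1.564384) = 1.552508
x_5 = g(1.552508) = 1.560128
x_6 = g(1.560128) = 1.555232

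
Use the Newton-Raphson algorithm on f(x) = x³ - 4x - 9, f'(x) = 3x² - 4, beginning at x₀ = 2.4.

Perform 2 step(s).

f(x) = x³ - 4x - 9
f'(x) = 3x² - 4
x₀ = 2.4

Newton-Raphson formula: x_{n+1} = x_n - f(x_n)/f'(x_n)

Iteration 1:
  f(2.400000) = -4.776000
  f'(2.400000) = 13.280000
  x_1 = 2.400000 - (-4.776000)/13.280000 = 2.759639
Iteration 2:
  f(2.759639) = 0.977763
  f'(2.759639) = 18.846815
  x_2 = 2.759639 - 0.977763/18.846815 = 2.707759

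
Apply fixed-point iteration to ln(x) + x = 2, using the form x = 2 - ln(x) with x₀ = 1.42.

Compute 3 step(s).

Equation: ln(x) + x = 2
Fixed-point form: x = 2 - ln(x)
x₀ = 1.42

x_1 = g(1.420000) = 1.649343
x_2 = g(1.649343) = 1.499623
x_3 = g(1.499623) = 1.594786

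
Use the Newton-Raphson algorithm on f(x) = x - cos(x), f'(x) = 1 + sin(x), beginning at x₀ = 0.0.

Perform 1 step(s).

f(x) = x - cos(x)
f'(x) = 1 + sin(x)
x₀ = 0.0

Newton-Raphson formula: x_{n+1} = x_n - f(x_n)/f'(x_n)

Iteration 1:
  f(0.000000) = -1.000000
  f'(0.000000) = 1.000000
  x_1 = 0.000000 - (-1.000000)/1.000000 = 1.000000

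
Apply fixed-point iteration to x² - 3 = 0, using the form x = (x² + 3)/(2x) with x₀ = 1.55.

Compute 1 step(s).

Equation: x² - 3 = 0
Fixed-point form: x = (x² + 3)/(2x)
x₀ = 1.55

x_1 = g(1.550000) = 1.742742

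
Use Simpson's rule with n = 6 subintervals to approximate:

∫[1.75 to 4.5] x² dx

f(x) = x²
a = 1.75, b = 4.5, n = 6
h = (b - a)/n = 0.458333

Simpson's rule: (h/3)[f(x₀) + 4f(x₁) + 2f(x₂) + ... + f(xₙ)]

x_0 = 1.7500, f(x_0) = 3.062500, coefficient = 1
x_1 = 2.2083, f(x_1) = 4.876736, coefficient = 4
x_2 = 2.6667, f(x_2) = 7.111111, coefficient = 2
x_3 = 3.1250, f(x_3) = 9.765625, coefficient = 4
x_4 = 3.5833, f(x_4) = 12.840278, coefficient = 2
x_5 = 4.0417, f(x_5) = 16.335069, coefficient = 4
x_6 = 4.5000, f(x_6) = 20.250000, coefficient = 1

I ≈ (0.458333/3) × 187.125000 = 28.588542
Exact value: 28.588542
Error: 0.000000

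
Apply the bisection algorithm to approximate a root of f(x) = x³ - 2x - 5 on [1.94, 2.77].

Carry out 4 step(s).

f(x) = x³ - 2x - 5
Initial interval: [1.94, 2.77]

Iteration 1:
  c_1 = (1.940000 + 2.770000)/2 = 2.355000
  f(c_1) = f(2.355000) = 3.350889
  f(a) × f(c) < 0, new interval: [1.940000, 2.355000]
Iteration 2:
  c_2 = (1.940000 + 2.355000)/2 = 2.147500
  f(c_2) = f(2.147500) = 0.608747
  f(a) × f(c) < 0, new interval: [1.940000, 2.147500]
Iteration 3:
  c_3 = (1.940000 + 2.147500)/2 = 2.043750
  f(c_3) = f(2.043750) = -0.550932
  f(a) × f(c) ≥ 0, new interval: [2.043750, 2.147500]
Iteration 4:
  c_4 = (2.043750 + 2.147500)/2 = 2.095625
  f(c_4) = f(2.095625) = 0.011989
  f(a) × f(c) < 0, new interval: [2.043750, 2.095625]

After 4 iteration(s), the approximation is c_4 = 2.095625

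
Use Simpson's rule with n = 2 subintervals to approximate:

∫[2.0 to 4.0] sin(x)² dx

f(x) = sin(x)²
a = 2.0, b = 4.0, n = 2
h = (b - a)/n = 1.000000

Simpson's rule: (h/3)[f(x₀) + 4f(x₁) + 2f(x₂) + ... + f(xₙ)]

x_0 = 2.0000, f(x_0) = 0.826822, coefficient = 1
x_1 = 3.0000, f(x_1) = 0.019915, coefficient = 4
x_2 = 4.0000, f(x_2) = 0.572750, coefficient = 1

I ≈ (1.000000/3) × 1.479231 = 0.493077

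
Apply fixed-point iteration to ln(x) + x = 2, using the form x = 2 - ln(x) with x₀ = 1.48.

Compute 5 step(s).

Equation: ln(x) + x = 2
Fixed-point form: x = 2 - ln(x)
x₀ = 1.48

x_1 = g(1.480000) = 1.607958
x_2 = g(1.607958) = 1.525035
x_3 = g(1.525035) = 1.577983
x_4 = g(1.577983) = 1.543853
x_5 = g(1.543853) = 1.565719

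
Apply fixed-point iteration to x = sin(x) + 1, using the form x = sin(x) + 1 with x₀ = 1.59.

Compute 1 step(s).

Equation: x = sin(x) + 1
Fixed-point form: x = sin(x) + 1
x₀ = 1.59

x_1 = g(1.590000) = 1.999816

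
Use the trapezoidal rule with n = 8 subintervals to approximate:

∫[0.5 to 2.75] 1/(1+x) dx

f(x) = 1/(1+x)
a = 0.5, b = 2.75, n = 8
h = (b - a)/n = 0.281250

Trapezoidal rule: (h/2)[f(x₀) + 2f(x₁) + 2f(x₂) + ... + f(xₙ)]

x_0 = 0.5000, f(x_0) = 0.666667, coefficient = 1
x_1 = 0.7812, f(x_1) = 0.561404, coefficient = 2
x_2 = 1.0625, f(x_2) = 0.484848, coefficient = 2
x_3 = 1.3438, f(x_3) = 0.426667, coefficient = 2
x_4 = 1.6250, f(x_4) = 0.380952, coefficient = 2
x_5 = 1.9062, f(x_5) = 0.344086, coefficient = 2
x_6 = 2.1875, f(x_6) = 0.313725, coefficient = 2
x_7 = 2.4688, f(x_7) = 0.288288, coefficient = 2
x_8 = 2.7500, f(x_8) = 0.266667, coefficient = 1

I ≈ (0.281250/2) × 6.533275 = 0.918742
Exact value: 0.916291
Error: 0.002451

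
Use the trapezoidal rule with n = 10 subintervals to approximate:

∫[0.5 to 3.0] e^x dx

f(x) = e^x
a = 0.5, b = 3.0, n = 10
h = (b - a)/n = 0.250000

Trapezoidal rule: (h/2)[f(x₀) + 2f(x₁) + 2f(x₂) + ... + f(xₙ)]

x_0 = 0.5000, f(x_0) = 1.648721, coefficient = 1
x_1 = 0.7500, f(x_1) = 2.117000, coefficient = 2
x_2 = 1.0000, f(x_2) = 2.718282, coefficient = 2
x_3 = 1.2500, f(x_3) = 3.490343, coefficient = 2
x_4 = 1.5000, f(x_4) = 4.481689, coefficient = 2
x_5 = 1.7500, f(x_5) = 5.754603, coefficient = 2
x_6 = 2.0000, f(x_6) = 7.389056, coefficient = 2
x_7 = 2.2500, f(x_7) = 9.487736, coefficient = 2
x_8 = 2.5000, f(x_8) = 12.182494, coefficient = 2
x_9 = 2.7500, f(x_9) = 15.642632, coefficient = 2
x_10 = 3.0000, f(x_10) = 20.085537, coefficient = 1

I ≈ (0.250000/2) × 148.261927 = 18.532741
Exact value: 18.436816
Error: 0.095925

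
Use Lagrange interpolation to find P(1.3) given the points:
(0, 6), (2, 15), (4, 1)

Lagrange interpolation formula:
P(x) = Σ yᵢ × Lᵢ(x)
where Lᵢ(x) = Π_{j≠i} (x - xⱼ)/(xᵢ - xⱼ)

L_0(1.3) = (1.3 - 2)/(0 - 2) × (1.3 - 4)/(0 - 4) = 0.236250
L_1(1.3) = (1.3 - 0)/(2 - 0) × (1.3 - 4)/(2 - 4) = 0.877500
L_2(1.3) = (1.3 - 0)/(4 - 0) × (1.3 - 2)/(4 - 2) = -0.113750

P(1.3) = 6×L_0(1.3) + 15×L_1(1.3) + 1×L_2(1.3)
P(1.3) = 14.466250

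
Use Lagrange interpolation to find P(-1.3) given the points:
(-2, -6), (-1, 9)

Lagrange interpolation formula:
P(x) = Σ yᵢ × Lᵢ(x)
where Lᵢ(x) = Π_{j≠i} (x - xⱼ)/(xᵢ - xⱼ)

L_0(-1.3) = (-1.3 - (-1))/(-2 - (-1)) = 0.300000
L_1(-1.3) = (-1.3 - (-2))/(-1 - (-2)) = 0.700000

P(-1.3) = (-6)×L_0(-1.3) + 9×L_1(-1.3)
P(-1.3) = 4.500000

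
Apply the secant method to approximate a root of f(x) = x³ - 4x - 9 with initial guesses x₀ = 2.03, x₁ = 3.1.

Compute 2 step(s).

f(x) = x³ - 4x - 9
x₀ = 2.03, x₁ = 3.1

Secant formula: x_{n+1} = x_n - f(x_n)(x_n - x_{n-1})/(f(x_n) - f(x_{n-1}))

Iteration 1:
  f(2.030000) = -8.754573
  f(3.100000) = 8.391000
  x_2 = 3.100000 - 8.391000×(3.100000 - 2.030000)/(8.391000 - (-8.754573))
       = 2.576345
Iteration 2:
  f(3.100000) = 8.391000
  f(2.576345) = -2.204757
  x_3 = 2.576345 - (-2.204757)×(2.576345 - 3.100000)/(-2.204757 - 8.391000)
       = 2.685306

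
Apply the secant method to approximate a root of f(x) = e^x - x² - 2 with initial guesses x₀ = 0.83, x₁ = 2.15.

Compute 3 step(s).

f(x) = e^x - x² - 2
x₀ = 0.83, x₁ = 2.15

Secant formula: x_{n+1} = x_n - f(x_n)(x_n - x_{n-1})/(f(x_n) - f(x_{n-1}))

Iteration 1:
  f(0.830000) = -0.395581
  f(2.150000) = 1.962358
  x_2 = 2.150000 - 1.962358×(2.150000 - 0.830000)/(1.962358 - (-0.395581))
       = 1.051451
Iteration 2:
  f(2.150000) = 1.962358
  f(1.051451) = -0.243749
  x_3 = 1.051451 - (-0.243749)×(1.051451 - 2.150000)/(-0.243749 - 1.962358)
       = 1.172827
Iteration 3:
  f(1.051451) = -0.243749
  f(1.172827) = -0.144409
  x_4 = 1.172827 - (-0.144409)×(1.172827 - 1.051451)/(-0.144409 - (-0.243749))
       = 1.349270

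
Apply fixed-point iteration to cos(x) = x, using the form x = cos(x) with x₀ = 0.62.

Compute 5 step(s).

Equation: cos(x) = x
Fixed-point form: x = cos(x)
x₀ = 0.62

x_1 = g(0.620000) = 0.813878
x_2 = g(0.813878) = 0.686684
x_3 = g(0.686684) = 0.773352
x_4 = g(0.773352) = 0.715573
x_5 = g(0.715573) = 0.754718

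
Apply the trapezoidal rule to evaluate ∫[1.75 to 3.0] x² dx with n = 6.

f(x) = x²
a = 1.75, b = 3.0, n = 6
h = (b - a)/n = 0.208333

Trapezoidal rule: (h/2)[f(x₀) + 2f(x₁) + 2f(x₂) + ... + f(xₙ)]

x_0 = 1.7500, f(x_0) = 3.062500, coefficient = 1
x_1 = 1.9583, f(x_1) = 3.835069, coefficient = 2
x_2 = 2.1667, f(x_2) = 4.694444, coefficient = 2
x_3 = 2.3750, f(x_3) = 5.640625, coefficient = 2
x_4 = 2.5833, f(x_4) = 6.673611, coefficient = 2
x_5 = 2.7917, f(x_5) = 7.793403, coefficient = 2
x_6 = 3.0000, f(x_6) = 9.000000, coefficient = 1

I ≈ (0.208333/2) × 69.336806 = 7.222584
Exact value: 7.213542
Error: 0.009042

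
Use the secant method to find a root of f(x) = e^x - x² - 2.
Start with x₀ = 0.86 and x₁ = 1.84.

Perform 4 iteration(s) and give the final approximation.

f(x) = e^x - x² - 2
x₀ = 0.86, x₁ = 1.84

Secant formula: x_{n+1} = x_n - f(x_n)(x_n - x_{n-1})/(f(x_n) - f(x_{n-1}))

Iteration 1:
  f(0.860000) = -0.376439
  f(1.840000) = 0.910938
  x_2 = 1.840000 - 0.910938×(1.840000 - 0.860000)/(0.910938 - (-0.376439))
       = 1.146560
Iteration 2:
  f(1.840000) = 0.910938
  f(1.146560) = -0.167253
  x_3 = 1.146560 - (-0.167253)×(1.146560 - 1.840000)/(-0.167253 - 0.910938)
       = 1.254129
Iteration 3:
  f(1.146560) = -0.167253
  f(1.254129) = -0.068056
  x_4 = 1.254129 - (-0.068056)×(1.254129 - 1.146560)/(-0.068056 - (-0.167253))
       = 1.327928
Iteration 4:
  f(1.254129) = -0.068056
  f(1.327928) = 0.009824
  x_5 = 1.327928 - 0.009824×(1.327928 - 1.254129)/(0.009824 - (-0.068056))
       = 1.318618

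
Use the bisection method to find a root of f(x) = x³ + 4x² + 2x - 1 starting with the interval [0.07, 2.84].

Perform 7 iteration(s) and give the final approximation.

f(x) = x³ + 4x² + 2x - 1
Initial interval: [0.07, 2.84]

Iteration 1:
  c_1 = (0.070000 + 2.840000)/2 = 1.455000
  f(c_1) = f(1.455000) = 13.458371
  f(a) × f(c) < 0, new interval: [0.070000, 1.455000]
Iteration 2:
  c_2 = (0.070000 + 1.455000)/2 = 0.762500
  f(c_2) = f(0.762500) = 3.293947
  f(a) × f(c) < 0, new interval: [0.070000, 0.762500]
Iteration 3:
  c_3 = (0.070000 + 0.762500)/2 = 0.416250
  f(c_3) = f(0.416250) = 0.597677
  f(a) × f(c) < 0, new interval: [0.070000, 0.416250]
Iteration 4:
  c_4 = (0.070000 + 0.416250)/2 = 0.243125
  f(c_4) = f(0.243125) = -0.262940
  f(a) × f(c) ≥ 0, new interval: [0.243125, 0.416250]
Iteration 5:
  c_5 = (0.243125 + 0.416250)/2 = 0.329688
  f(c_5) = f(0.329688) = 0.129985
  f(a) × f(c) < 0, new interval: [0.243125, 0.329688]
Iteration 6:
  c_6 = (0.243125 + 0.329688)/2 = 0.286406
  f(c_6) = f(0.286406) = -0.075580
  f(a) × f(c) ≥ 0, new interval: [0.286406, 0.329688]
Iteration 7:
  c_7 = (0.286406 + 0.329688)/2 = 0.308047
  f(c_7) = f(0.308047) = 0.024897
  f(a) × f(c) < 0, new interval: [0.286406, 0.308047]

After 7 iteration(s), the approximation is c_7 = 0.308047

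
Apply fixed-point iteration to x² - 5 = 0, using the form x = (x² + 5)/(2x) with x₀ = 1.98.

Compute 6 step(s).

Equation: x² - 5 = 0
Fixed-point form: x = (x² + 5)/(2x)
x₀ = 1.98

x_1 = g(1.980000) = 2.252626
x_2 = g(2.252626) = 2.236129
x_3 = g(2.236129) = 2.236068
x_4 = g(2.236068) = 2.236068
x_5 = g(2.236068) = 2.236068
x_6 = g(2.236068) = 2.236068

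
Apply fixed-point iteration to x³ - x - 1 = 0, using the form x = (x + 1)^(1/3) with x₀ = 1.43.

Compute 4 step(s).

Equation: x³ - x - 1 = 0
Fixed-point form: x = (x + 1)^(1/3)
x₀ = 1.43

x_1 = g(1.430000) = 1.344421
x_2 = g(1.344421) = 1.328450
x_3 = g(1.328450) = 1.325426
x_4 = g(1.325426) = 1.324853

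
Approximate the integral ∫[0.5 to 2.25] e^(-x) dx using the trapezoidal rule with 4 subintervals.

f(x) = e^(-x)
a = 0.5, b = 2.25, n = 4
h = (b - a)/n = 0.437500

Trapezoidal rule: (h/2)[f(x₀) + 2f(x₁) + 2f(x₂) + ... + f(xₙ)]

x_0 = 0.5000, f(x_0) = 0.606531, coefficient = 1
x_1 = 0.9375, f(x_1) = 0.391606, coefficient = 2
x_2 = 1.3750, f(x_2) = 0.252840, coefficient = 2
x_3 = 1.8125, f(x_3) = 0.163246, coefficient = 2
x_4 = 2.2500, f(x_4) = 0.105399, coefficient = 1

I ≈ (0.437500/2) × 2.327311 = 0.509099
Exact value: 0.501131
Error: 0.007968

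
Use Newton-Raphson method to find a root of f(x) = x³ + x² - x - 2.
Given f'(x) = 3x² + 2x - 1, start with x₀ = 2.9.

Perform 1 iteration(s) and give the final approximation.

f(x) = x³ + x² - x - 2
f'(x) = 3x² + 2x - 1
x₀ = 2.9

Newton-Raphson formula: x_{n+1} = x_n - f(x_n)/f'(x_n)

Iteration 1:
  f(2.900000) = 27.899000
  f'(2.900000) = 30.030000
  x_1 = 2.900000 - 27.899000/30.030000 = 1.970962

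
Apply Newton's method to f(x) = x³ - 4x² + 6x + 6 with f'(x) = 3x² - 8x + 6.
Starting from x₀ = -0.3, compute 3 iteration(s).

f(x) = x³ - 4x² + 6x + 6
f'(x) = 3x² - 8x + 6
x₀ = -0.3

Newton-Raphson formula: x_{n+1} = x_n - f(x_n)/f'(x_n)

Iteration 1:
  f(-0.300000) = 3.813000
  f'(-0.300000) = 8.670000
  x_1 = -0.300000 - 3.813000/8.670000 = -0.739792
Iteration 2:
  f(-0.739792) = -1.032808
  f'(-0.739792) = 13.560217
  x_2 = -0.739792 - (-1.032808)/13.560217 = -0.663628
Iteration 3:
  f(-0.663628) = -0.035637
  f'(-0.663628) = 12.630228
  x_3 = -0.663628 - (-0.035637)/12.630228 = -0.660806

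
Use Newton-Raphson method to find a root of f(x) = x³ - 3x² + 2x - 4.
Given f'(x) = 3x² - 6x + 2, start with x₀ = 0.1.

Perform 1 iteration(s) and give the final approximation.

f(x) = x³ - 3x² + 2x - 4
f'(x) = 3x² - 6x + 2
x₀ = 0.1

Newton-Raphson formula: x_{n+1} = x_n - f(x_n)/f'(x_n)

Iteration 1:
  f(0.100000) = -3.829000
  f'(0.100000) = 1.430000
  x_1 = 0.100000 - (-3.829000)/1.430000 = 2.777622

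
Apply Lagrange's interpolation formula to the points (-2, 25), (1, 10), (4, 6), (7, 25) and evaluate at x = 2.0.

Lagrange interpolation formula:
P(x) = Σ yᵢ × Lᵢ(x)
where Lᵢ(x) = Π_{j≠i} (x - xⱼ)/(xᵢ - xⱼ)

L_0(2.0) = (2.0 - 1)/(-2 - 1) × (2.0 - 4)/(-2 - 4) × (2.0 - 7)/(-2 - 7) = -0.061728
L_1(2.0) = (2.0 - (-2))/(1 - (-2)) × (2.0 - 4)/(1 - 4) × (2.0 - 7)/(1 - 7) = 0.740741
L_2(2.0) = (2.0 - (-2))/(4 - (-2)) × (2.0 - 1)/(4 - 1) × (2.0 - 7)/(4 - 7) = 0.370370
L_3(2.0) = (2.0 - (-2))/(7 - (-2)) × (2.0 - 1)/(7 - 1) × (2.0 - 4)/(7 - 4) = -0.049383

P(2.0) = 25×L_0(2.0) + 10×L_1(2.0) + 6×L_2(2.0) + 25×L_3(2.0)
P(2.0) = 6.851852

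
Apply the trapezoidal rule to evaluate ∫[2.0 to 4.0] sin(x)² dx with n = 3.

f(x) = sin(x)²
a = 2.0, b = 4.0, n = 3
h = (b - a)/n = 0.666667

Trapezoidal rule: (h/2)[f(x₀) + 2f(x₁) + 2f(x₂) + ... + f(xₙ)]

x_0 = 2.0000, f(x_0) = 0.826822, coefficient = 1
x_1 = 2.6667, f(x_1) = 0.209098, coefficient = 2
x_2 = 3.3333, f(x_2) = 0.036316, coefficient = 2
x_3 = 4.0000, f(x_3) = 0.572750, coefficient = 1

I ≈ (0.666667/2) × 1.890401 = 0.630134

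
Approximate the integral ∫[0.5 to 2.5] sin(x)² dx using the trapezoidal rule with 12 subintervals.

f(x) = sin(x)²
a = 0.5, b = 2.5, n = 12
h = (b - a)/n = 0.166667

Trapezoidal rule: (h/2)[f(x₀) + 2f(x₁) + 2f(x₂) + ... + f(xₙ)]

x_0 = 0.5000, f(x_0) = 0.229849, coefficient = 1
x_1 = 0.6667, f(x_1) = 0.382381, coefficient = 2
x_2 = 0.8333, f(x_2) = 0.547862, coefficient = 2
x_3 = 1.0000, f(x_3) = 0.708073, coefficient = 2
x_4 = 1.1667, f(x_4) = 0.845379, coefficient = 2
x_5 = 1.3333, f(x_5) = 0.944663, coefficient = 2
x_6 = 1.5000, f(x_6) = 0.994996, coefficient = 2
x_7 = 1.6667, f(x_7) = 0.990837, coefficient = 2
x_8 = 1.8333, f(x_8) = 0.932643, coefficient = 2
x_9 = 2.0000, f(x_9) = 0.826822, coefficient = 2
x_10 = 2.1667, f(x_10) = 0.685022, coefficient = 2
x_11 = 2.3333, f(x_11) = 0.522853, coefficient = 2
x_12 = 2.5000, f(x_12) = 0.358169, coefficient = 1

I ≈ (0.166667/2) × 17.351082 = 1.445923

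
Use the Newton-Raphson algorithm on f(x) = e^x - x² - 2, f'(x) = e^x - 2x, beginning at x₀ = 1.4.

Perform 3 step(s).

f(x) = e^x - x² - 2
f'(x) = e^x - 2x
x₀ = 1.4

Newton-Raphson formula: x_{n+1} = x_n - f(x_n)/f'(x_n)

Iteration 1:
  f(1.400000) = 0.095200
  f'(1.400000) = 1.255200
  x_1 = 1.400000 - 0.095200/1.255200 = 1.324156
Iteration 2:
  f(1.324156) = 0.005622
  f'(1.324156) = 1.110699
  x_2 = 1.324156 - 0.005622/1.110699 = 1.319094
Iteration 3:
  f(1.319094) = 0.000022
  f'(1.319094) = 1.101843
  x_3 = 1.319094 - 0.000022/1.101843 = 1.319074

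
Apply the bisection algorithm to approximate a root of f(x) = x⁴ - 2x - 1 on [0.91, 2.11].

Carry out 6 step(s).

f(x) = x⁴ - 2x - 1
Initial interval: [0.91, 2.11]

Iteration 1:
  c_1 = (0.910000 + 2.110000)/2 = 1.510000
  f(c_1) = f(1.510000) = 1.178856
  f(a) × f(c) < 0, new interval: [0.910000, 1.510000]
Iteration 2:
  c_2 = (0.910000 + 1.510000)/2 = 1.210000
  f(c_2) = f(1.210000) = -1.276411
  f(a) × f(c) ≥ 0, new interval: [1.210000, 1.510000]
Iteration 3:
  c_3 = (1.210000 + 1.510000)/2 = 1.360000
  f(c_3) = f(1.360000) = -0.298980
  f(a) × f(c) ≥ 0, new interval: [1.360000, 1.510000]
Iteration 4:
  c_4 = (1.360000 + 1.510000)/2 = 1.435000
  f(c_4) = f(1.435000) = 0.370408
  f(a) × f(c) < 0, new interval: [1.360000, 1.435000]
Iteration 5:
  c_5 = (1.360000 + 1.435000)/2 = 1.397500
  f(c_5) = f(1.397500) = 0.019233
  f(a) × f(c) < 0, new interval: [1.360000, 1.397500]
Iteration 6:
  c_6 = (1.360000 + 1.397500)/2 = 1.378750
  f(c_6) = f(1.378750) = -0.143883
  f(a) × f(c) ≥ 0, new interval: [1.378750, 1.397500]

After 6 iteration(s), the approximation is c_6 = 1.378750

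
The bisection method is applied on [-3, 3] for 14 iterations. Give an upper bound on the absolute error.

Bisection error bound: |error| ≤ (b-a)/2^n
|error| ≤ (3 - (-3))/2^14 = 6/2^14
|error| ≤ 0.0003662109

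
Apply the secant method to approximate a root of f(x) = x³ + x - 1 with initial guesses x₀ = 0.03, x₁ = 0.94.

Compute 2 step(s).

f(x) = x³ + x - 1
x₀ = 0.03, x₁ = 0.94

Secant formula: x_{n+1} = x_n - f(x_n)(x_n - x_{n-1})/(f(x_n) - f(x_{n-1}))

Iteration 1:
  f(0.030000) = -0.969973
  f(0.940000) = 0.770584
  x_2 = 0.940000 - 0.770584×(0.940000 - 0.030000)/(0.770584 - (-0.969973))
       = 0.537122
Iteration 2:
  f(0.940000) = 0.770584
  f(0.537122) = -0.307918
  x_3 = 0.537122 - (-0.307918)×(0.537122 - 0.940000)/(-0.307918 - 0.770584)
       = 0.652146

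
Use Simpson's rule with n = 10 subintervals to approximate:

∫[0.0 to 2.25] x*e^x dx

f(x) = x*e^x
a = 0.0, b = 2.25, n = 10
h = (b - a)/n = 0.225000

Simpson's rule: (h/3)[f(x₀) + 4f(x₁) + 2f(x₂) + ... + f(xₙ)]

x_0 = 0.0000, f(x_0) = 0.000000, coefficient = 1
x_1 = 0.2250, f(x_1) = 0.281773, coefficient = 4
x_2 = 0.4500, f(x_2) = 0.705740, coefficient = 2
x_3 = 0.6750, f(x_3) = 1.325722, coefficient = 4
x_4 = 0.9000, f(x_4) = 2.213643, coefficient = 2
x_5 = 1.1250, f(x_5) = 3.465244, coefficient = 4
x_6 = 1.3500, f(x_6) = 5.207524, coefficient = 2
x_7 = 1.5750, f(x_7) = 7.608418, coefficient = 4
x_8 = 1.8000, f(x_8) = 10.889365, coefficient = 2
x_9 = 2.0250, f(x_9) = 15.341625, coefficient = 4
x_10 = 2.2500, f(x_10) = 21.347406, coefficient = 1

I ≈ (0.225000/3) × 171.471078 = 12.860331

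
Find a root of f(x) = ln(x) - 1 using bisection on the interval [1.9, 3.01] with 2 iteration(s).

f(x) = ln(x) - 1
Initial interval: [1.9, 3.01]

Iteration 1:
  c_1 = (1.900000 + 3.010000)/2 = 2.455000
  f(c_1) = f(2.455000) = -0.101873
  f(a) × f(c) ≥ 0, new interval: [2.455000, 3.010000]
Iteration 2:
  c_2 = (2.455000 + 3.010000)/2 = 2.732500
  f(c_2) = f(2.732500) = 0.005217
  f(a) × f(c) < 0, new interval: [2.455000, 2.732500]

After 2 iteration(s), the approximation is c_2 = 2.732500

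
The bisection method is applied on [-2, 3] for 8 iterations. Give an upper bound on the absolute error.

Bisection error bound: |error| ≤ (b-a)/2^n
|error| ≤ (3 - (-2))/2^8 = 5/2^8
|error| ≤ 0.0195312500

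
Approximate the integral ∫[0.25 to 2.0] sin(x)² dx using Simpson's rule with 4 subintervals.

f(x) = sin(x)²
a = 0.25, b = 2.0, n = 4
h = (b - a)/n = 0.437500

Simpson's rule: (h/3)[f(x₀) + 4f(x₁) + 2f(x₂) + ... + f(xₙ)]

x_0 = 0.2500, f(x_0) = 0.061209, coefficient = 1
x_1 = 0.6875, f(x_1) = 0.402726, coefficient = 4
x_2 = 1.1250, f(x_2) = 0.814087, coefficient = 2
x_3 = 1.5625, f(x_3) = 0.999931, coefficient = 4
x_4 = 2.0000, f(x_4) = 0.826822, coefficient = 1

I ≈ (0.437500/3) × 8.126833 = 1.185163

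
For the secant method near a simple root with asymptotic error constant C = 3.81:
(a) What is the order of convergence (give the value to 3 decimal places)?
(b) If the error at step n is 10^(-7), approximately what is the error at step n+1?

(a) Secant method has superlinear convergence with order φ = (1+√5)/2 ≈ 1.618.
    This means |e_{n+1}| ≈ C|e_n|^1.618.

(b) With |e_n| = 10^(-7) and C = 3.81:
    |e_{n+1}| ≈ 3.81 × (10^(-7))^1.618 = 3.81 × 10^(-11.33)

(a) ≈ 1.618 (golden ratio); (b) |e_{n+1}| ≈ 1.798e-11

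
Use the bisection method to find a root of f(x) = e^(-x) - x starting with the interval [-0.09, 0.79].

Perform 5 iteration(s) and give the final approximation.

f(x) = e^(-x) - x
Initial interval: [-0.09, 0.79]

Iteration 1:
  c_1 = (-0.090000 + 0.790000)/2 = 0.350000
  f(c_1) = f(0.350000) = 0.354688
  f(a) × f(c) ≥ 0, new interval: [0.350000, 0.790000]
Iteration 2:
  c_2 = (0.350000 + 0.790000)/2 = 0.570000
  f(c_2) = f(0.570000) = -0.004475
  f(a) × f(c) < 0, new interval: [0.350000, 0.570000]
Iteration 3:
  c_3 = (0.350000 + 0.570000)/2 = 0.460000
  f(c_3) = f(0.460000) = 0.171284
  f(a) × f(c) ≥ 0, new interval: [0.460000, 0.570000]
Iteration 4:
  c_4 = (0.460000 + 0.570000)/2 = 0.515000
  f(c_4) = f(0.515000) = 0.082501
  f(a) × f(c) ≥ 0, new interval: [0.515000, 0.570000]
Iteration 5:
  c_5 = (0.515000 + 0.570000)/2 = 0.542500
  f(c_5) = f(0.542500) = 0.038793
  f(a) × f(c) ≥ 0, new interval: [0.542500, 0.570000]

After 5 iteration(s), the approximation is c_5 = 0.542500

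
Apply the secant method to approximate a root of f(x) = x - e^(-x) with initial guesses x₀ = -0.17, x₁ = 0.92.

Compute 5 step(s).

f(x) = x - e^(-x)
x₀ = -0.17, x₁ = 0.92

Secant formula: x_{n+1} = x_n - f(x_n)(x_n - x_{n-1})/(f(x_n) - f(x_{n-1}))

Iteration 1:
  f(-0.170000) = -1.355305
  f(0.920000) = 0.521481
  x_2 = 0.920000 - 0.521481×(0.920000 - (-0.170000))/(0.521481 - (-1.355305))
       = 0.617134
Iteration 2:
  f(0.920000) = 0.521481
  f(0.617134) = 0.077646
  x_3 = 0.617134 - 0.077646×(0.617134 - 0.920000)/(0.077646 - 0.521481)
       = 0.564150
Iteration 3:
  f(0.617134) = 0.077646
  f(0.564150) = -0.004694
  x_4 = 0.564150 - (-0.004694)×(0.564150 - 0.617134)/(-0.004694 - 0.077646)
       = 0.567170
Iteration 4:
  f(0.564150) = -0.004694
  f(0.567170) = 0.000042
  x_5 = 0.567170 - 0.000042×(0.567170 - 0.564150)/(0.000042 - (-0.004694))
       = 0.567143
Iteration 5:
  f(0.567170) = 0.000042
  f(0.567143) = 0.000000
  x_6 = 0.567143 - 0.000000×(0.567143 - 0.567170)/(0.000000 - 0.000042)
       = 0.567143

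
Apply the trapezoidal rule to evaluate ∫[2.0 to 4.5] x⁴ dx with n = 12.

f(x) = x⁴
a = 2.0, b = 4.5, n = 12
h = (b - a)/n = 0.208333

Trapezoidal rule: (h/2)[f(x₀) + 2f(x₁) + 2f(x₂) + ... + f(xₙ)]

x_0 = 2.0000, f(x_0) = 16.000000, coefficient = 1
x_1 = 2.2083, f(x_1) = 23.782555, coefficient = 2
x_2 = 2.4167, f(x_2) = 34.108845, coefficient = 2
x_3 = 2.6250, f(x_3) = 47.480713, coefficient = 2
x_4 = 2.8333, f(x_4) = 64.445216, coefficient = 2
x_5 = 3.0417, f(x_5) = 85.594621, coefficient = 2
x_6 = 3.2500, f(x_6) = 111.566406, coefficient = 2
x_7 = 3.4583, f(x_7) = 143.043261, coefficient = 2
x_8 = 3.6667, f(x_8) = 180.753086, coefficient = 2
x_9 = 3.8750, f(x_9) = 225.468994, coefficient = 2
x_10 = 4.0833, f(x_10) = 278.009307, coefficient = 2
x_11 = 4.2917, f(x_11) = 339.237561, coefficient = 2
x_12 = 4.5000, f(x_12) = 410.062500, coefficient = 1

I ≈ (0.208333/2) × 3493.043632 = 363.858712
Exact value: 362.656250
Error: 1.202462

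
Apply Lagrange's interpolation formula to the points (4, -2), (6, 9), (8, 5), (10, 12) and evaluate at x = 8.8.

Lagrange interpolation formula:
P(x) = Σ yᵢ × Lᵢ(x)
where Lᵢ(x) = Π_{j≠i} (x - xⱼ)/(xᵢ - xⱼ)

L_0(8.8) = (8.8 - 6)/(4 - 6) × (8.8 - 8)/(4 - 8) × (8.8 - 10)/(4 - 10) = 0.056000
L_1(8.8) = (8.8 - 4)/(6 - 4) × (8.8 - 8)/(6 - 8) × (8.8 - 10)/(6 - 10) = -0.288000
L_2(8.8) = (8.8 - 4)/(8 - 4) × (8.8 - 6)/(8 - 6) × (8.8 - 10)/(8 - 10) = 1.008000
L_3(8.8) = (8.8 - 4)/(10 - 4) × (8.8 - 6)/(10 - 6) × (8.8 - 8)/(10 - 8) = 0.224000

P(8.8) = (-2)×L_0(8.8) + 9×L_1(8.8) + 5×L_2(8.8) + 12×L_3(8.8)
P(8.8) = 5.024000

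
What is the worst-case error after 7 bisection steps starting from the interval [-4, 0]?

Bisection error bound: |error| ≤ (b-a)/2^n
|error| ≤ (0 - (-4))/2^7 = 4/2^7
|error| ≤ 0.0312500000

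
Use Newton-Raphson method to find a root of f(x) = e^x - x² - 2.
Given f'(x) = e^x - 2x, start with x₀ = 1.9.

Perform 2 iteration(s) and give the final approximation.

f(x) = e^x - x² - 2
f'(x) = e^x - 2x
x₀ = 1.9

Newton-Raphson formula: x_{n+1} = x_n - f(x_n)/f'(x_n)

Iteration 1:
  f(1.900000) = 1.075894
  f'(1.900000) = 2.885894
  x_1 = 1.900000 - 1.075894/2.885894 = 1.527189
Iteration 2:
  f(1.527189) = 0.272906
  f'(1.527189) = 1.550834
  x_2 = 1.527189 - 0.272906/1.550834 = 1.351215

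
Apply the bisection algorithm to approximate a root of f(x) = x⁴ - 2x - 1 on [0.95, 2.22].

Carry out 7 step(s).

f(x) = x⁴ - 2x - 1
Initial interval: [0.95, 2.22]

Iteration 1:
  c_1 = (0.950000 + 2.220000)/2 = 1.585000
  f(c_1) = f(1.585000) = 2.141274
  f(a) × f(c) < 0, new interval: [0.950000, 1.585000]
Iteration 2:
  c_2 = (0.950000 + 1.585000)/2 = 1.267500
  f(c_2) = f(1.267500) = -0.953977
  f(a) × f(c) ≥ 0, new interval: [1.267500, 1.585000]
Iteration 3:
  c_3 = (1.267500 + 1.585000)/2 = 1.426250
  f(c_3) = f(1.426250) = 0.285425
  f(a) × f(c) < 0, new interval: [1.267500, 1.426250]
Iteration 4:
  c_4 = (1.267500 + 1.426250)/2 = 1.346875
  f(c_4) = f(1.346875) = -0.402892
  f(a) × f(c) ≥ 0, new interval: [1.346875, 1.426250]
Iteration 5:
  c_5 = (1.346875 + 1.426250)/2 = 1.386563
  f(c_5) = f(1.386563) = -0.076905
  f(a) × f(c) ≥ 0, new interval: [1.386563, 1.426250]
Iteration 6:
  c_6 = (1.386563 + 1.426250)/2 = 1.406406
  f(c_6) = f(1.406406) = 0.099587
  f(a) × f(c) < 0, new interval: [1.386563, 1.406406]
Iteration 7:
  c_7 = (1.386563 + 1.406406)/2 = 1.396484
  f(c_7) = f(1.396484) = 0.010189
  f(a) × f(c) < 0, new interval: [1.386563, 1.396484]

After 7 iteration(s), the approximation is c_7 = 1.396484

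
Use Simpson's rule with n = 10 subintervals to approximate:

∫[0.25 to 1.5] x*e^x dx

f(x) = x*e^x
a = 0.25, b = 1.5, n = 10
h = (b - a)/n = 0.125000

Simpson's rule: (h/3)[f(x₀) + 4f(x₁) + 2f(x₂) + ... + f(xₙ)]

x_0 = 0.2500, f(x_0) = 0.321006, coefficient = 1
x_1 = 0.3750, f(x_1) = 0.545622, coefficient = 4
x_2 = 0.5000, f(x_2) = 0.824361, coefficient = 2
x_3 = 0.6250, f(x_3) = 1.167654, coefficient = 4
x_4 = 0.7500, f(x_4) = 1.587750, coefficient = 2
x_5 = 0.8750, f(x_5) = 2.099016, coefficient = 4
x_6 = 1.0000, f(x_6) = 2.718282, coefficient = 2
x_7 = 1.1250, f(x_7) = 3.465244, coefficient = 4
x_8 = 1.2500, f(x_8) = 4.362929, coefficient = 2
x_9 = 1.3750, f(x_9) = 5.438230, coefficient = 4
x_10 = 1.5000, f(x_10) = 6.722534, coefficient = 1

I ≈ (0.125000/3) × 76.893246 = 3.203885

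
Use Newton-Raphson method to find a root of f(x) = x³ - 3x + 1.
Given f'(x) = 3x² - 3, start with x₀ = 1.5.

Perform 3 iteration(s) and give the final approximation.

f(x) = x³ - 3x + 1
f'(x) = 3x² - 3
x₀ = 1.5

Newton-Raphson formula: x_{n+1} = x_n - f(x_n)/f'(x_n)

Iteration 1:
  f(1.500000) = -0.125000
  f'(1.500000) = 3.750000
  x_1 = 1.500000 - (-0.125000)/3.750000 = 1.533333
Iteration 2:
  f(1.533333) = 0.005037
  f'(1.533333) = 4.053333
  x_2 = 1.533333 - 0.005037/4.053333 = 1.532091
Iteration 3:
  f(1.532091) = 0.000007
  f'(1.532091) = 4.041905
  x_3 = 1.532091 - 0.000007/4.041905 = 1.532089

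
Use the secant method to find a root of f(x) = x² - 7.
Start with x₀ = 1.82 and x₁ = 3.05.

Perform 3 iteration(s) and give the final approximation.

f(x) = x² - 7
x₀ = 1.82, x₁ = 3.05

Secant formula: x_{n+1} = x_n - f(x_n)(x_n - x_{n-1})/(f(x_n) - f(x_{n-1}))

Iteration 1:
  f(1.820000) = -3.687600
  f(3.050000) = 2.302500
  x_2 = 3.050000 - 2.302500×(3.050000 - 1.820000)/(2.302500 - (-3.687600))
       = 2.577207
Iteration 2:
  f(3.050000) = 2.302500
  f(2.577207) = -0.358002
  x_3 = 2.577207 - (-0.358002)×(2.577207 - 3.050000)/(-0.358002 - 2.302500)
       = 2.640827
Iteration 3:
  f(2.577207) = -0.358002
  f(2.640827) = -0.026032
  x_4 = 2.640827 - (-0.026032)×(2.640827 - 2.577207)/(-0.026032 - (-0.358002))
       = 2.645816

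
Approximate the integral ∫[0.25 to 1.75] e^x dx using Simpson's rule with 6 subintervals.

f(x) = e^x
a = 0.25, b = 1.75, n = 6
h = (b - a)/n = 0.250000

Simpson's rule: (h/3)[f(x₀) + 4f(x₁) + 2f(x₂) + ... + f(xₙ)]

x_0 = 0.2500, f(x_0) = 1.284025, coefficient = 1
x_1 = 0.5000, f(x_1) = 1.648721, coefficient = 4
x_2 = 0.7500, f(x_2) = 2.117000, coefficient = 2
x_3 = 1.0000, f(x_3) = 2.718282, coefficient = 4
x_4 = 1.2500, f(x_4) = 3.490343, coefficient = 2
x_5 = 1.5000, f(x_5) = 4.481689, coefficient = 4
x_6 = 1.7500, f(x_6) = 5.754603, coefficient = 1

I ≈ (0.250000/3) × 53.648083 = 4.470674
Exact value: 4.470577
Error: 0.000096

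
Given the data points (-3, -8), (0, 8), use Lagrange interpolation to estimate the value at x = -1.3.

Lagrange interpolation formula:
P(x) = Σ yᵢ × Lᵢ(x)
where Lᵢ(x) = Π_{j≠i} (x - xⱼ)/(xᵢ - xⱼ)

L_0(-1.3) = (-1.3 - 0)/(-3 - 0) = 0.433333
L_1(-1.3) = (-1.3 - (-3))/(0 - (-3)) = 0.566667

P(-1.3) = (-8)×L_0(-1.3) + 8×L_1(-1.3)
P(-1.3) = 1.066667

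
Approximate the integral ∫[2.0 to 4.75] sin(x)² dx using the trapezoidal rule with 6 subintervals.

f(x) = sin(x)²
a = 2.0, b = 4.75, n = 6
h = (b - a)/n = 0.458333

Trapezoidal rule: (h/2)[f(x₀) + 2f(x₁) + 2f(x₂) + ... + f(xₙ)]

x_0 = 2.0000, f(x_0) = 0.826822, coefficient = 1
x_1 = 2.4583, f(x_1) = 0.398570, coefficient = 2
x_2 = 2.9167, f(x_2) = 0.049744, coefficient = 2
x_3 = 3.3750, f(x_3) = 0.053497, coefficient = 2
x_4 = 3.8333, f(x_4) = 0.406889, coefficient = 2
x_5 = 4.2917, f(x_5) = 0.833193, coefficient = 2
x_6 = 4.7500, f(x_6) = 0.998586, coefficient = 1

I ≈ (0.458333/2) × 5.309195 = 1.216691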